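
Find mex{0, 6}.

1

0 is in the set but 1 is not, so the mex is 1.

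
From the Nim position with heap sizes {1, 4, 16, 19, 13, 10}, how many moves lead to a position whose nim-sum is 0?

Nim-sum: 1 ⊕ 4 ⊕ 16 ⊕ 19 ⊕ 13 ⊕ 10 = 1.
The overall nim-sum is X = 1. A heap of size p has a winning move iff p XOR X < p (reduce it to p XOR X).
  1: 1 XOR 1 = 0 < 1 — winning move (to 0).
  4: 4 XOR 1 = 5 ≥ 4 — no move.
  16: 16 XOR 1 = 17 ≥ 16 — no move.
  19: 19 XOR 1 = 18 < 19 — winning move (to 18).
  13: 13 XOR 1 = 12 < 13 — winning move (to 12).
  10: 10 XOR 1 = 11 ≥ 10 — no move.
That gives 3 winning moves.

3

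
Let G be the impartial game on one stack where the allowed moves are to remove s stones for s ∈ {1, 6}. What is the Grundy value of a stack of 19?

Grundy values for subtraction set {1, 6}:
k:     0  1  2  3  4  5  6  7  8  9 10 11 12 13 14 15 16 17 18 19
g(k):  0  1  0  1  0  1  2  0  1  0  1  0  1  2  0  1  0  1  0  1
So g(19) = 1.

1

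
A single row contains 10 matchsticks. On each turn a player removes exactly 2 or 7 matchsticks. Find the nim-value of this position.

0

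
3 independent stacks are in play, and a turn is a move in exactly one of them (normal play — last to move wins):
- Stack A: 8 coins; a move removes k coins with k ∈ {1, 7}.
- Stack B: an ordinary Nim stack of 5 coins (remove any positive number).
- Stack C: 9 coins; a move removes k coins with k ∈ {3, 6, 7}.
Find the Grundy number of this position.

Build the Grundy sequence for stack A with g(k) = mex{g(k−s) : s ∈ {1, 7}, s ≤ k}:
k:     0  1  2  3  4  5  6  7  8
g(k):  0  1  0  1  0  1  0  1  0
So g(8) = 0.
Stack B is a plain Nim stack of size 5, so its Grundy value is 5.
For stack C, compute g(0), g(1), … with moves {3, 6, 7}:
g(0) = mex{} = 0
g(1) = mex{} = 0
g(2) = mex{} = 0
g(3) = mex{0} = 1
g(4) = mex{0} = 1
g(5) = mex{0} = 1
g(6) = mex{0,1} = 2
g(7) = mex{0,1} = 2
g(8) = mex{0,1} = 2
g(9) = mex{0,1,2} = 3
So g(9) = 3.
By the Sprague-Grundy theorem, the Grundy value of a sum of independent games is the XOR of the component values.
Combined value = 0 ⊕ 5 ⊕ 3 = 6.

6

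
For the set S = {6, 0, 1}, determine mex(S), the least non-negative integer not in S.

2

The values 0, 1 are all present; 2 is the first non-negative integer missing from the set.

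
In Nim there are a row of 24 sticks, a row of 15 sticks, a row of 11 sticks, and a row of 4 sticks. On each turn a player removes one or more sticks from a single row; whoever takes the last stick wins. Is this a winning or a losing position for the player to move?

Winning position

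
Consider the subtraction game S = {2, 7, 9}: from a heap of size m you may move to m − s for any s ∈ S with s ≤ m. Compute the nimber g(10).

3

Build the Grundy sequence with g(k) = mex{g(k−s) : s ∈ {2, 7, 9}, s ≤ k}:
g(0) = mex{} = 0
g(1) = mex{} = 0
g(2) = mex{0} = 1
g(3) = mex{0} = 1
g(4) = mex{1} = 0
g(5) = mex{1} = 0
g(6) = mex{0} = 1
g(7) = mex{0} = 1
g(8) = mex{0,1} = 2
g(9) = mex{0,1} = 2
g(10) = mex{0,1,2} = 3
So g(10) = 3.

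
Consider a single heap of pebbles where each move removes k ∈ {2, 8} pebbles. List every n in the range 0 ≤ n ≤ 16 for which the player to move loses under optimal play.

0, 1, 4, 5, 10, 11, 14, 15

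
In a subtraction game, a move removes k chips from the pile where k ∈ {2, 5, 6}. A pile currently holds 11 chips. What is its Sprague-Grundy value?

0

Build the Grundy sequence with g(k) = mex{g(k−s) : s ∈ {2, 5, 6}, s ≤ k}:
g(0) = mex{} = 0
g(1) = mex{} = 0
g(2) = mex{0} = 1
g(3) = mex{0} = 1
g(4) = mex{1} = 0
g(5) = mex{0,1} = 2
g(6) = mex{0} = 1
g(7) = mex{0,1,2} = 3
g(8) = mex{1} = 0
g(9) = mex{0,1,3} = 2
g(10) = mex{0,2} = 1
g(11) = mex{1,2} = 0
So g(11) = 0.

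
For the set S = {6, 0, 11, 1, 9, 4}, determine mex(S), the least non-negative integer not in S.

2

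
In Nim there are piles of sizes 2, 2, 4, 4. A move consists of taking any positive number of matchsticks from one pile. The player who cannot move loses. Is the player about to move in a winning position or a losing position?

Losing position

Nim-sum: 2 ⊕ 2 ⊕ 4 ⊕ 4 = 0.
The nim-sum is 0, so this is a P-position: the player to move is in a losing position under optimal play.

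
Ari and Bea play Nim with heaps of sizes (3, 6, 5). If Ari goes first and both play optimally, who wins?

Bea wins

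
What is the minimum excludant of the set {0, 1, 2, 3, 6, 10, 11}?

The values 0, 1, 2, 3 are all present; 4 is the first non-negative integer missing from the set.

4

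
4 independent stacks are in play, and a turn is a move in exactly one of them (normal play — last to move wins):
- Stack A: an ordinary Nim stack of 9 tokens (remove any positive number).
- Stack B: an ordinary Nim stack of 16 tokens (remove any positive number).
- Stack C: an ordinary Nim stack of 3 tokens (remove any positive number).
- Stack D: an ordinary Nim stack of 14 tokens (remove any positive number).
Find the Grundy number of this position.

Stack A is a plain Nim stack of size 9, so its Grundy value is 9.
Stack B is a plain Nim stack of size 16, so its Grundy value is 16.
Stack C is a plain Nim stack of size 3, so its Grundy value is 3.
Stack D is a plain Nim stack of size 14, so its Grundy value is 14.
By the Sprague-Grundy theorem, the Grundy value of a sum of independent games is the XOR of the component values.
Combined value = 9 XOR 16 XOR 3 XOR 14 = 20.

20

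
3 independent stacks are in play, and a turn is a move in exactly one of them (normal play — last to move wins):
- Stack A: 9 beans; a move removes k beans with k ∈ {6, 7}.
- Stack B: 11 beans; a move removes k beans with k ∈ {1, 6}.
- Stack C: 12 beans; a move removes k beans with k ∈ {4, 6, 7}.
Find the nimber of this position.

1

Build the Grundy sequence for stack A with g(k) = mex{g(k−s) : s ∈ {6, 7}, s ≤ k}:
k:     0  1  2  3  4  5  6  7  8  9
g(k):  0  0  0  0  0  0  1  1  1  1
So g(9) = 1.
Grundy values for stack B (subtraction set {1, 6}):
k:     0  1  2  3  4  5  6  7  8  9 10 11
g(k):  0  1  0  1  0  1  2  0  1  0  1  0
So g(11) = 0.
Build the Grundy sequence for stack C with g(k) = mex{g(k−s) : s ∈ {4, 6, 7}, s ≤ k}:
k:     0  1  2  3  4  5  6  7  8  9 10 11 12
g(k):  0  0  0  0  1  1  1  1  2  2  2  0  0
So g(12) = 0.
The value of a disjunctive sum is the nim-sum of the parts.
Combined value = 1 ⊕ 0 ⊕ 0 = 1.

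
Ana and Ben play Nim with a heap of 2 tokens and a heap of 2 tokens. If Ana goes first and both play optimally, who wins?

Ben wins

Compute the nim-sum pairwise:
2 XOR 2 = 0
The nim-sum is 0, so this is a P-position: the player to move is in a losing position under optimal play; Ana is about to move from it and so loses — Ben wins.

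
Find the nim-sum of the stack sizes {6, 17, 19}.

4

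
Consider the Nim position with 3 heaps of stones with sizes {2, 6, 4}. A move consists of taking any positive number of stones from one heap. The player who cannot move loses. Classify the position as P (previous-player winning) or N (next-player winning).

P-position

Compute the nim-sum pairwise:
2 XOR 6 = 4
4 XOR 4 = 0
The nim-sum is 0, so this is a P-position: the player to move is in a losing position under optimal play.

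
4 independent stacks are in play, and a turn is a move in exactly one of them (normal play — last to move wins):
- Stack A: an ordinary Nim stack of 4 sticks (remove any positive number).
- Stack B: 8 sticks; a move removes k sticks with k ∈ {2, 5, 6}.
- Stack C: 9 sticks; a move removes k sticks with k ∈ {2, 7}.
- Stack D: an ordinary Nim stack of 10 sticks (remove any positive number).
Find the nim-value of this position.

14

Stack A is a plain Nim stack of size 4, so its Grundy value is 4.
For stack B, compute g(0), g(1), … with moves {2, 5, 6}:
g(0) = mex{} = 0
g(1) = mex{} = 0
g(2) = mex{0} = 1
g(3) = mex{0} = 1
g(4) = mex{1} = 0
g(5) = mex{0,1} = 2
g(6) = mex{0} = 1
g(7) = mex{0,1,2} = 3
g(8) = mex{1} = 0
So g(8) = 0.
Grundy values for stack C (subtraction set {2, 7}):
g(0) = mex{} = 0
g(1) = mex{} = 0
g(2) = mex{0} = 1
g(3) = mex{0} = 1
g(4) = mex{1} = 0
g(5) = mex{1} = 0
g(6) = mex{0} = 1
g(7) = mex{0} = 1
g(8) = mex{0,1} = 2
g(9) = mex{1} = 0
So g(9) = 0.
Stack D is a plain Nim stack of size 10, so its Grundy value is 10.
By the Sprague-Grundy theorem, the Grundy value of a sum of independent games is the XOR of the component values.
Combined value = 4 XOR 0 XOR 0 XOR 10 = 14.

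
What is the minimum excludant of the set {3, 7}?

0 is not in the set, so the mex is 0.

0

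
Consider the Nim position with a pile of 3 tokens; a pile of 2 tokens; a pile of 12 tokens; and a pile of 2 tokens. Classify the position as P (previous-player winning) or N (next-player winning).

N-position

Compute the nim-sum pairwise:
3 ⊕ 2 = 1
1 ⊕ 12 = 13
13 ⊕ 2 = 15
The nim-sum is 15 ≠ 0, so this is an N-position: the player to move can win.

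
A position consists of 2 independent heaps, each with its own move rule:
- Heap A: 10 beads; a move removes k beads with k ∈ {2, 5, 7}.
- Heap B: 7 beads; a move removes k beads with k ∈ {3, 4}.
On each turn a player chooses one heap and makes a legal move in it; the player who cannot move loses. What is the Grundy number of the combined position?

0

For heap A, compute g(0), g(1), … with moves {2, 5, 7}:
k:     0  1  2  3  4  5  6  7  8  9 10
g(k):  0  0  1  1  0  2  1  3  2  2  0
So g(10) = 0.
Grundy values for heap B (subtraction set {3, 4}):
g(0) = mex{} = 0
g(1) = mex{} = 0
g(2) = mex{} = 0
g(3) = mex{0} = 1
g(4) = mex{0} = 1
g(5) = mex{0} = 1
g(6) = mex{0,1} = 2
g(7) = mex{1} = 0
So g(7) = 0.
By the Sprague-Grundy theorem, the Grundy value of a sum of independent games is the XOR of the component values.
Combined value = 0 ⊕ 0 = 0.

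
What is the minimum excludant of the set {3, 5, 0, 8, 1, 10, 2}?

The values 0, 1, 2, 3 are all present; 4 is the first non-negative integer missing from the set.

4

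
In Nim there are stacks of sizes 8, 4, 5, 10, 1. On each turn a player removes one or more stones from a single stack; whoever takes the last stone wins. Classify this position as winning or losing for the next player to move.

Compute the nim-sum pairwise:
8 ^ 4 = 12
12 ^ 5 = 9
9 ^ 10 = 3
3 ^ 1 = 2
The nim-sum is 2 ≠ 0, so this is an N-position: the player to move can win.

Winning position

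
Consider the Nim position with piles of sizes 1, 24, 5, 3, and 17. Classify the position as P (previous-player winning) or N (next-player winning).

N-position

Write each in binary and XOR column by column:
  00001  (1)
  11000  (24)
  00101  (5)
  00011  (3)
  10001  (17)
  -----
  01110  (14)
The nim-sum is 14 ≠ 0, so this is an N-position: the player to move can win.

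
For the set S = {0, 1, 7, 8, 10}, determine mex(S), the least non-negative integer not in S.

The values 0, 1 are all present; 2 is the first non-negative integer missing from the set.

2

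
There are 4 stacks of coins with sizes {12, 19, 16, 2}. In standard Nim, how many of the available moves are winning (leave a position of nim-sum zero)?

Write each in binary and XOR column by column:
  01100  (12)
  10011  (19)
  10000  (16)
  00010  (2)
  -----
  01101  (13)
The overall nim-sum is X = 13. A stack of size p has a winning move iff p XOR X < p (reduce it to p XOR X).
  12: 12 XOR 13 = 1 < 12 — winning move (to 1).
  19: 19 XOR 13 = 30 ≥ 19 — no move.
  16: 16 XOR 13 = 29 ≥ 16 — no move.
  2: 2 XOR 13 = 15 ≥ 2 — no move.
That gives 1 winning move.

1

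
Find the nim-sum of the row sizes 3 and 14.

13

Compute the nim-sum pairwise:
3 ⊕ 14 = 13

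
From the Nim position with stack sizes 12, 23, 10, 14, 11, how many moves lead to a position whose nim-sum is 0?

Nim-sum: 12 ^ 23 ^ 10 ^ 14 ^ 11 = 20.
The overall nim-sum is X = 20. A stack of size p has a winning move iff p XOR X < p (reduce it to p XOR X).
  12: 12 XOR 20 = 24 ≥ 12 — no move.
  23: 23 XOR 20 = 3 < 23 — winning move (to 3).
  10: 10 XOR 20 = 30 ≥ 10 — no move.
  14: 14 XOR 20 = 26 ≥ 14 — no move.
  11: 11 XOR 20 = 31 ≥ 11 — no move.
That gives 1 winning move.

1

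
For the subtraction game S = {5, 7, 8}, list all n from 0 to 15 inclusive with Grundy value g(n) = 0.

Compute g(0), g(1), … for moves {5, 7, 8}:
k:     0  1  2  3  4  5  6  7  8  9 10 11 12 13 14 15
g(k):  0  0  0  0  0  1  1  1  1  1  2  2  2  0  0  0
The P-positions (g = 0) in 0..15 are 0, 1, 2, 3, 4, 13, 14, 15.

0, 1, 2, 3, 4, 13, 14, 15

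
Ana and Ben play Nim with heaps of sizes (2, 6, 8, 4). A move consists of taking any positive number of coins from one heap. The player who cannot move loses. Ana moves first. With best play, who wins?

In binary:
  0010  (2)
  0110  (6)
  1000  (8)
  0100  (4)
  ----
  1000  (8)
The nim-sum is 8 ≠ 0, so this is an N-position: the player to move can win; Ana has a winning move.

Ana wins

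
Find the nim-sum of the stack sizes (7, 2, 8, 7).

10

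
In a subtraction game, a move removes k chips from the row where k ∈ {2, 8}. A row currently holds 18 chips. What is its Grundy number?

2

Build the Grundy sequence with g(k) = mex{g(k−s) : s ∈ {2, 8}, s ≤ k}:
k:     0  1  2  3  4  5  6  7  8  9 10 11 12 13 14 15 16 17 18
g(k):  0  0  1  1  0  0  1  1  2  2  0  0  1  1  0  0  1  1  2
So g(18) = 2.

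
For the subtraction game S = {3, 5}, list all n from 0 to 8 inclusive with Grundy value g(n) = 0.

Grundy values for subtraction set {3, 5}:
g(0) = mex{} = 0
g(1) = mex{} = 0
g(2) = mex{} = 0
g(3) = mex{0} = 1
g(4) = mex{0} = 1
g(5) = mex{0} = 1
g(6) = mex{0,1} = 2
g(7) = mex{0,1} = 2
g(8) = mex{1} = 0
The P-positions (g = 0) in 0..8 are 0, 1, 2, 8.

0, 1, 2, 8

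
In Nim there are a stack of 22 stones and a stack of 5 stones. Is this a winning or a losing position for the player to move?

Winning position

Bitwise XOR of the heap sizes:
  10110  (22)
  00101  (5)
  -----
  10011  (19)
The nim-sum is 19 ≠ 0, so this is an N-position: the player to move can win.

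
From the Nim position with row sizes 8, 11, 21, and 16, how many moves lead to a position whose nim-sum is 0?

1

In binary:
  01000  (8)
  01011  (11)
  10101  (21)
  10000  (16)
  -----
  00110  (6)
The overall nim-sum is X = 6. A row of size p has a winning move iff p XOR X < p (reduce it to p XOR X).
  8: 8 XOR 6 = 14 ≥ 8 — no move.
  11: 11 XOR 6 = 13 ≥ 11 — no move.
  21: 21 XOR 6 = 19 < 21 — winning move (to 19).
  16: 16 XOR 6 = 22 ≥ 16 — no move.
That gives 1 winning move.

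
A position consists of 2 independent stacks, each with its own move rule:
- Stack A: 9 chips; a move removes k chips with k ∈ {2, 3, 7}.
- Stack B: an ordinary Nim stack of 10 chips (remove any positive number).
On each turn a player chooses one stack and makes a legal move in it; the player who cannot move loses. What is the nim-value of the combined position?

8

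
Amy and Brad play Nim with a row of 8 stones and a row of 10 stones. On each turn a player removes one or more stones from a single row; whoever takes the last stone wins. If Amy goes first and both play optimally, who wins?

Nim-sum: 8 ^ 10 = 2.
The nim-sum is 2 ≠ 0, so this is an N-position: the player to move can win; Amy has a winning move.

Amy wins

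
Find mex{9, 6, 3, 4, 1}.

0 is not in the set, so the mex is 0.

0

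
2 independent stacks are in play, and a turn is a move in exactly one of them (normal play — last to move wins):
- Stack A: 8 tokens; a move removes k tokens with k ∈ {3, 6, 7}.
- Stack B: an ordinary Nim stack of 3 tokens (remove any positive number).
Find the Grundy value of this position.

1

For stack A, compute g(0), g(1), … with moves {3, 6, 7}:
k:     0  1  2  3  4  5  6  7  8
g(k):  0  0  0  1  1  1  2  2  2
So g(8) = 2.
Stack B is a plain Nim stack of size 3, so its Grundy value is 3.
The value of a disjunctive sum is the nim-sum of the parts.
Combined value = 2 ⊕ 3 = 1.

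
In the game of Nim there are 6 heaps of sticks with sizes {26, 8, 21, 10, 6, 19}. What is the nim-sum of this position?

24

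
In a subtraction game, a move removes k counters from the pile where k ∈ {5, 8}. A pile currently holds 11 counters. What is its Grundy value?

Grundy values for subtraction set {5, 8}:
g(0) = mex{} = 0
g(1) = mex{} = 0
g(2) = mex{} = 0
g(3) = mex{} = 0
g(4) = mex{} = 0
g(5) = mex{0} = 1
g(6) = mex{0} = 1
g(7) = mex{0} = 1
g(8) = mex{0} = 1
g(9) = mex{0} = 1
g(10) = mex{0,1} = 2
g(11) = mex{0,1} = 2
So g(11) = 2.

2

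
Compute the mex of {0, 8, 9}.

1

0 is in the set but 1 is not, so the mex is 1.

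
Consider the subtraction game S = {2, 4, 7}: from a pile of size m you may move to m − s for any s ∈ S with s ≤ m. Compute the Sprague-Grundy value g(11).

Grundy values for subtraction set {2, 4, 7}:
k:     0  1  2  3  4  5  6  7  8  9 10 11
g(k):  0  0  1  1  2  2  0  3  1  0  2  1
So g(11) = 1.

1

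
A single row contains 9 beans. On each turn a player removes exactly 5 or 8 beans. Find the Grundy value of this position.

1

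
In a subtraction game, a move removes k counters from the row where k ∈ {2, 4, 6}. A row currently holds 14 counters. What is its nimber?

3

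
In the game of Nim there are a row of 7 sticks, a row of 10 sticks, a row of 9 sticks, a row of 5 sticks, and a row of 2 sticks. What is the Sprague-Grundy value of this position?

Compute the nim-sum pairwise:
7 ^ 10 = 13
13 ^ 9 = 4
4 ^ 5 = 1
1 ^ 2 = 3

3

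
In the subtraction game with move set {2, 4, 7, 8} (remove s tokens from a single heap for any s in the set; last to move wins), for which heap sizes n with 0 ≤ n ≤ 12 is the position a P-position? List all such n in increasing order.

Compute g(0), g(1), … for moves {2, 4, 7, 8}:
g(0) = mex{} = 0
g(1) = mex{} = 0
g(2) = mex{0} = 1
g(3) = mex{0} = 1
g(4) = mex{0,1} = 2
g(5) = mex{0,1} = 2
g(6) = mex{1,2} = 0
g(7) = mex{0,1,2} = 3
g(8) = mex{0,2} = 1
g(9) = mex{0,1,2,3} = 4
g(10) = mex{0,1} = 2
g(11) = mex{1,2,3,4} = 0
g(12) = mex{1,2} = 0
The P-positions (g = 0) in 0..12 are 0, 1, 6, 11, 12.

0, 1, 6, 11, 12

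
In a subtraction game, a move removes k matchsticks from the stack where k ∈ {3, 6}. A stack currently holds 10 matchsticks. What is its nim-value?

Grundy values for subtraction set {3, 6}:
k:     0  1  2  3  4  5  6  7  8  9 10
g(k):  0  0  0  1  1  1  2  2  2  0  0
So g(10) = 0.

0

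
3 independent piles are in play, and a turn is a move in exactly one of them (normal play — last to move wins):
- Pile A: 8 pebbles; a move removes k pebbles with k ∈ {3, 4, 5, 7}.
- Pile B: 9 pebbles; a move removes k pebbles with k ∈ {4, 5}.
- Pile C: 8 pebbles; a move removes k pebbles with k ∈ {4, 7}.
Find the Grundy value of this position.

0

For pile A, compute g(0), g(1), … with moves {3, 4, 5, 7}:
g(0) = mex{} = 0
g(1) = mex{} = 0
g(2) = mex{} = 0
g(3) = mex{0} = 1
g(4) = mex{0} = 1
g(5) = mex{0} = 1
g(6) = mex{0,1} = 2
g(7) = mex{0,1} = 2
g(8) = mex{0,1} = 2
So g(8) = 2.
Grundy values for pile B (subtraction set {4, 5}):
k:     0  1  2  3  4  5  6  7  8  9
g(k):  0  0  0  0  1  1  1  1  2  0
So g(9) = 0.
Build the Grundy sequence for pile C with g(k) = mex{g(k−s) : s ∈ {4, 7}, s ≤ k}:
g(0) = mex{} = 0
g(1) = mex{} = 0
g(2) = mex{} = 0
g(3) = mex{} = 0
g(4) = mex{0} = 1
g(5) = mex{0} = 1
g(6) = mex{0} = 1
g(7) = mex{0} = 1
g(8) = mex{0,1} = 2
So g(8) = 2.
By the Sprague-Grundy theorem, the Grundy value of a sum of independent games is the XOR of the component values.
Combined value = 2 XOR 0 XOR 2 = 0.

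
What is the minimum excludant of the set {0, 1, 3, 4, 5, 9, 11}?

2

The values 0, 1 are all present; 2 is the first non-negative integer missing from the set.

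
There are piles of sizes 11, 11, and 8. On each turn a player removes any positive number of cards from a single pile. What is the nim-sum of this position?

8

Nim-sum: 11 ^ 11 ^ 8 = 8.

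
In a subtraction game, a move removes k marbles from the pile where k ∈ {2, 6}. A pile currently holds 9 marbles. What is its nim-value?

0

Grundy values for subtraction set {2, 6}:
k:     0  1  2  3  4  5  6  7  8  9
g(k):  0  0  1  1  0  0  1  1  0  0
So g(9) = 0.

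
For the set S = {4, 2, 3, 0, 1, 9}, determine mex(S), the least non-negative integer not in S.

The values 0, 1, 2, 3, 4 are all present; 5 is the first non-negative integer missing from the set.

5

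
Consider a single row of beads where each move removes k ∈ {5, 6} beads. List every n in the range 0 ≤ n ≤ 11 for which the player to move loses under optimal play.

Grundy values for subtraction set {5, 6}:
g(0) = mex{} = 0
g(1) = mex{} = 0
g(2) = mex{} = 0
g(3) = mex{} = 0
g(4) = mex{} = 0
g(5) = mex{0} = 1
g(6) = mex{0} = 1
g(7) = mex{0} = 1
g(8) = mex{0} = 1
g(9) = mex{0} = 1
g(10) = mex{0,1} = 2
g(11) = mex{1} = 0
The P-positions (g = 0) in 0..11 are 0, 1, 2, 3, 4, 11.

0, 1, 2, 3, 4, 11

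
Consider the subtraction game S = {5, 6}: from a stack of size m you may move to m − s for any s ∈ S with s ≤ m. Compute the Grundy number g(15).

0

Build the Grundy sequence with g(k) = mex{g(k−s) : s ∈ {5, 6}, s ≤ k}:
k:     0  1  2  3  4  5  6  7  8  9 10 11 12 13 14 15
g(k):  0  0  0  0  0  1  1  1  1  1  2  0  0  0  0  0
So g(15) = 0.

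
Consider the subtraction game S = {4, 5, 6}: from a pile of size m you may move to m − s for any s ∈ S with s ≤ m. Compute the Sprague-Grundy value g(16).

Grundy values for subtraction set {4, 5, 6}:
k:     0  1  2  3  4  5  6  7  8  9 10 11 12 13 14 15 16
g(k):  0  0  0  0  1  1  1  1  2  2  0  0  0  0  1  1  1
So g(16) = 1.

1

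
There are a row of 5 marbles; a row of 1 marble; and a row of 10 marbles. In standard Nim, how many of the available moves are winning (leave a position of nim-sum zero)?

1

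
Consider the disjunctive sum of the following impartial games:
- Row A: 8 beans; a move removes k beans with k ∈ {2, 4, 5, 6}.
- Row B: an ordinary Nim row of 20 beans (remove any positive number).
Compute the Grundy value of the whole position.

Grundy values for row A (subtraction set {2, 4, 5, 6}):
k:     0  1  2  3  4  5  6  7  8
g(k):  0  0  1  1  2  2  3  3  0
So g(8) = 0.
Row B is a plain Nim row of size 20, so its Grundy value is 20.
By the Sprague-Grundy theorem, the Grundy value of a sum of independent games is the XOR of the component values.
Combined value = 0 ⊕ 20 = 20.

20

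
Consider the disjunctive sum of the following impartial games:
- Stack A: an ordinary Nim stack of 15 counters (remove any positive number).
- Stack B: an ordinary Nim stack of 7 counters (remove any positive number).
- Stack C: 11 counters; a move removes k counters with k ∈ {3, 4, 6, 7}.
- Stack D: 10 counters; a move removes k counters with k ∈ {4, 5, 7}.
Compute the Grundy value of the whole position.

10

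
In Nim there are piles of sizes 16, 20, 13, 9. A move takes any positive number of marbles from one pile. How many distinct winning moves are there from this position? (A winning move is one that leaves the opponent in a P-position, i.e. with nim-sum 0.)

0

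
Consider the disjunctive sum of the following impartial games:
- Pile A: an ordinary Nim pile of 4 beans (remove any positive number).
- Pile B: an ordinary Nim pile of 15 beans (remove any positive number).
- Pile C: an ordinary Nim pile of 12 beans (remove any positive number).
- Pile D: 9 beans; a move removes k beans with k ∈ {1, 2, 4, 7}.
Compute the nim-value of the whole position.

Pile A is a plain Nim pile of size 4, so its Grundy value is 4.
Pile B is a plain Nim pile of size 15, so its Grundy value is 15.
Pile C is a plain Nim pile of size 12, so its Grundy value is 12.
Build the Grundy sequence for pile D with g(k) = mex{g(k−s) : s ∈ {1, 2, 4, 7}, s ≤ k}:
k:     0  1  2  3  4  5  6  7  8  9
g(k):  0  1  2  0  1  2  0  1  2  0
So g(9) = 0.
By the Sprague-Grundy theorem, the Grundy value of a sum of independent games is the XOR of the component values.
Combined value = 4 XOR 15 XOR 12 XOR 0 = 7.

7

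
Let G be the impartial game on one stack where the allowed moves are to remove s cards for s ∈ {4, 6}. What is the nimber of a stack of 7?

Build the Grundy sequence with g(k) = mex{g(k−s) : s ∈ {4, 6}, s ≤ k}:
k:     0  1  2  3  4  5  6  7
g(k):  0  0  0  0  1  1  1  1
So g(7) = 1.

1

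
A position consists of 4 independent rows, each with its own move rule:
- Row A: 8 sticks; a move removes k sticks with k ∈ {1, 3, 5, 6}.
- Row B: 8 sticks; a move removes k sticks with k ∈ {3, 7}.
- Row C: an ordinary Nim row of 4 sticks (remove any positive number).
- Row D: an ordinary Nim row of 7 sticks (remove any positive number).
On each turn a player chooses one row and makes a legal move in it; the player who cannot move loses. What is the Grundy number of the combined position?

3

Grundy values for row A (subtraction set {1, 3, 5, 6}):
k:     0  1  2  3  4  5  6  7  8
g(k):  0  1  0  1  0  1  2  3  2
So g(8) = 2.
Grundy values for row B (subtraction set {3, 7}):
k:     0  1  2  3  4  5  6  7  8
g(k):  0  0  0  1  1  1  0  2  2
So g(8) = 2.
Row C is a plain Nim row of size 4, so its Grundy value is 4.
Row D is a plain Nim row of size 7, so its Grundy value is 7.
By the Sprague-Grundy theorem, the Grundy value of a sum of independent games is the XOR of the component values.
Combined value = 2 XOR 2 XOR 4 XOR 7 = 3.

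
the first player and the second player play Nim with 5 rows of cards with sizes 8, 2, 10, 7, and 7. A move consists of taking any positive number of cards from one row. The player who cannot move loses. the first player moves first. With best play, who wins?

the second player wins

Nim-sum: 8 ^ 2 ^ 10 ^ 7 ^ 7 = 0.
The nim-sum is 0, so this is a P-position: the player to move is in a losing position under optimal play; the first player is about to move from it and so loses — the second player wins.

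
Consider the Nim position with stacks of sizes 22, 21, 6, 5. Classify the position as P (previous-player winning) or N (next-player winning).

P-position

Compute the nim-sum pairwise:
22 ^ 21 = 3
3 ^ 6 = 5
5 ^ 5 = 0
The nim-sum is 0, so this is a P-position: the player to move is in a losing position under optimal play.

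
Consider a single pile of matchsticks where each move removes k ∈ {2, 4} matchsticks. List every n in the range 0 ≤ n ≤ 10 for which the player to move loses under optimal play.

Grundy values for subtraction set {2, 4}:
k:     0  1  2  3  4  5  6  7  8  9 10
g(k):  0  0  1  1  2  2  0  0  1  1  2
The P-positions (g = 0) in 0..10 are 0, 1, 6, 7.

0, 1, 6, 7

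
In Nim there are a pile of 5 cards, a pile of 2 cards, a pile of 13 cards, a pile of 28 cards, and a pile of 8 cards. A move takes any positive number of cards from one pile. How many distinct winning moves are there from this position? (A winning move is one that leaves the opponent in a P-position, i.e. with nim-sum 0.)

1

Nim-sum: 5 XOR 2 XOR 13 XOR 28 XOR 8 = 30.
The overall nim-sum is X = 30. A pile of size p has a winning move iff p XOR X < p (reduce it to p XOR X).
  5: 5 XOR 30 = 27 ≥ 5 — no move.
  2: 2 XOR 30 = 28 ≥ 2 — no move.
  13: 13 XOR 30 = 19 ≥ 13 — no move.
  28: 28 XOR 30 = 2 < 28 — winning move (to 2).
  8: 8 XOR 30 = 22 ≥ 8 — no move.
That gives 1 winning move.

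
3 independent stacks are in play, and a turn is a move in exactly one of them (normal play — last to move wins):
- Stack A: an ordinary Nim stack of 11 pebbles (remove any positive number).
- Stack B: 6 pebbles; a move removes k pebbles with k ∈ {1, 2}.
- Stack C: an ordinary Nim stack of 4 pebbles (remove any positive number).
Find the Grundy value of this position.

Stack A is a plain Nim stack of size 11, so its Grundy value is 11.
Grundy values for stack B (subtraction set {1, 2}):
k:     0  1  2  3  4  5  6
g(k):  0  1  2  0  1  2  0
So g(6) = 0.
Stack C is a plain Nim stack of size 4, so its Grundy value is 4.
The value of a disjunctive sum is the nim-sum of the parts.
Combined value = 11 ⊕ 0 ⊕ 4 = 15.

15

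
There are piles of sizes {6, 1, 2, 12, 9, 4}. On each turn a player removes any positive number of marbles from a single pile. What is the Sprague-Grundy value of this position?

4

Nim-sum: 6 ⊕ 1 ⊕ 2 ⊕ 12 ⊕ 9 ⊕ 4 = 4.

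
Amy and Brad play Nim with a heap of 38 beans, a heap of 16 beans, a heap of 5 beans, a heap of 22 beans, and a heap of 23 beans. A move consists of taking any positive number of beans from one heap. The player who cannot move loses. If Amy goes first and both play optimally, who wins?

Write each in binary and XOR column by column:
  100110  (38)
  010000  (16)
  000101  (5)
  010110  (22)
  010111  (23)
  ------
  110010  (50)
The nim-sum is 50 ≠ 0, so this is an N-position: the player to move can win; Amy has a winning move.

Amy wins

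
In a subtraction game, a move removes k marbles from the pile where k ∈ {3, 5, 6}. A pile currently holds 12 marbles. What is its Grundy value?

1

Grundy values for subtraction set {3, 5, 6}:
g(0) = mex{} = 0
g(1) = mex{} = 0
g(2) = mex{} = 0
g(3) = mex{0} = 1
g(4) = mex{0} = 1
g(5) = mex{0} = 1
g(6) = mex{0,1} = 2
g(7) = mex{0,1} = 2
g(8) = mex{0,1} = 2
g(9) = mex{1,2} = 0
g(10) = mex{1,2} = 0
g(11) = mex{1,2} = 0
g(12) = mex{0,2} = 1
So g(12) = 1.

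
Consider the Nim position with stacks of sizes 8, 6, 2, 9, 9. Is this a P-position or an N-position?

Bitwise XOR of the heap sizes:
  1000  (8)
  0110  (6)
  0010  (2)
  1001  (9)
  1001  (9)
  ----
  1100  (12)
The nim-sum is 12 ≠ 0, so this is an N-position: the player to move can win.

N-position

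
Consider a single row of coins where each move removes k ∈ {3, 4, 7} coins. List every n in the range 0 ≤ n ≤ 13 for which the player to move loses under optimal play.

0, 1, 2, 10, 11, 12

Compute g(0), g(1), … for moves {3, 4, 7}:
k:     0  1  2  3  4  5  6  7  8  9 10 11 12 13
g(k):  0  0  0  1  1  1  2  2  2  3  0  0  0  1
The P-positions (g = 0) in 0..13 are 0, 1, 2, 10, 11, 12.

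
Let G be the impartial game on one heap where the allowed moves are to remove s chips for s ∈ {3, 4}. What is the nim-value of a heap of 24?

Compute g(0), g(1), … for moves {3, 4}:
k:     0  1  2  3  4  5  6  7  8  9 10 11 12 13 14 15 16 17 18 19 20 21 22 23 24
g(k):  0  0  0  1  1  1  2  0  0  0  1  1  1  2  0  0  0  1  1  1  2  0  0  0  1
So g(24) = 1.

1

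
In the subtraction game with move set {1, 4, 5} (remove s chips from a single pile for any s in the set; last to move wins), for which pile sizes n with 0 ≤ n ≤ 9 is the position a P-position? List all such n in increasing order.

Grundy values for subtraction set {1, 4, 5}:
k:     0  1  2  3  4  5  6  7  8  9
g(k):  0  1  0  1  2  3  2  3  0  1
The P-positions (g = 0) in 0..9 are 0, 2, 8.

0, 2, 8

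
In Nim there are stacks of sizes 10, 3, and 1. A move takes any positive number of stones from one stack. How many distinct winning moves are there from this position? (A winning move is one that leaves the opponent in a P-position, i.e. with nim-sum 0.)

Nim-sum: 10 XOR 3 XOR 1 = 8.
The overall nim-sum is X = 8. A stack of size p has a winning move iff p XOR X < p (reduce it to p XOR X).
  10: 10 XOR 8 = 2 < 10 — winning move (to 2).
  3: 3 XOR 8 = 11 ≥ 3 — no move.
  1: 1 XOR 8 = 9 ≥ 1 — no move.
That gives 1 winning move.

1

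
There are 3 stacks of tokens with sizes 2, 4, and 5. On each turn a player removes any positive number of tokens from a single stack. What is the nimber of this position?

3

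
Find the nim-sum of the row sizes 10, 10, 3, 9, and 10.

Write each in binary and XOR column by column:
  1010  (10)
  1010  (10)
  0011  (3)
  1001  (9)
  1010  (10)
  ----
  0000  (0)

0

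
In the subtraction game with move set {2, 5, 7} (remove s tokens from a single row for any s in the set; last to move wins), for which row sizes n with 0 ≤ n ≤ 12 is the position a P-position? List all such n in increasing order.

0, 1, 4, 10

Grundy values for subtraction set {2, 5, 7}:
k:     0  1  2  3  4  5  6  7  8  9 10 11 12
g(k):  0  0  1  1  0  2  1  3  2  2  0  3  1
The P-positions (g = 0) in 0..12 are 0, 1, 4, 10.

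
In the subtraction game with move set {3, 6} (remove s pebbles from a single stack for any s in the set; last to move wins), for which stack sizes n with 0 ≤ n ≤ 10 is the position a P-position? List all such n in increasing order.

0, 1, 2, 9, 10

Compute g(0), g(1), … for moves {3, 6}:
k:     0  1  2  3  4  5  6  7  8  9 10
g(k):  0  0  0  1  1  1  2  2  2  0  0
The P-positions (g = 0) in 0..10 are 0, 1, 2, 9, 10.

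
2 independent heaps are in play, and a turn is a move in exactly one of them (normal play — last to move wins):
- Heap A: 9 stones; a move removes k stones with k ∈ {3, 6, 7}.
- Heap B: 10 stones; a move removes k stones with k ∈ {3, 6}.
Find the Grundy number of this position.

3

Build the Grundy sequence for heap A with g(k) = mex{g(k−s) : s ∈ {3, 6, 7}, s ≤ k}:
k:     0  1  2  3  4  5  6  7  8  9
g(k):  0  0  0  1  1  1  2  2  2  3
So g(9) = 3.
For heap B, compute g(0), g(1), … with moves {3, 6}:
g(0) = mex{} = 0
g(1) = mex{} = 0
g(2) = mex{} = 0
g(3) = mex{0} = 1
g(4) = mex{0} = 1
g(5) = mex{0} = 1
g(6) = mex{0,1} = 2
g(7) = mex{0,1} = 2
g(8) = mex{0,1} = 2
g(9) = mex{1,2} = 0
g(10) = mex{1,2} = 0
So g(10) = 0.
The value of a disjunctive sum is the nim-sum of the parts.
Combined value = 3 ⊕ 0 = 3.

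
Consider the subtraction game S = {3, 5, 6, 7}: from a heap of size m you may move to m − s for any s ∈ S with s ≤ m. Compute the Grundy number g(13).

Grundy values for subtraction set {3, 5, 6, 7}:
k:     0  1  2  3  4  5  6  7  8  9 10 11 12 13
g(k):  0  0  0  1  1  1  2  2  2  3  0  0  0  1
So g(13) = 1.

1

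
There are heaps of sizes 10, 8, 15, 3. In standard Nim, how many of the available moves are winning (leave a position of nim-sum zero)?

Nim-sum: 10 XOR 8 XOR 15 XOR 3 = 14.
The overall nim-sum is X = 14. A heap of size p has a winning move iff p XOR X < p (reduce it to p XOR X).
  10: 10 XOR 14 = 4 < 10 — winning move (to 4).
  8: 8 XOR 14 = 6 < 8 — winning move (to 6).
  15: 15 XOR 14 = 1 < 15 — winning move (to 1).
  3: 3 XOR 14 = 13 ≥ 3 — no move.
That gives 3 winning moves.

3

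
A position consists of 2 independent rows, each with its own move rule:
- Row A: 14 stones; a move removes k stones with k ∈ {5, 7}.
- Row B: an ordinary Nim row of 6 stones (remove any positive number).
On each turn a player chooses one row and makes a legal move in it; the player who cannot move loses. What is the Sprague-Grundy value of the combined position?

6

For row A, compute g(0), g(1), … with moves {5, 7}:
k:     0  1  2  3  4  5  6  7  8  9 10 11 12 13 14
g(k):  0  0  0  0  0  1  1  1  1  1  2  2  0  0  0
So g(14) = 0.
Row B is a plain Nim row of size 6, so its Grundy value is 6.
By the Sprague-Grundy theorem, the Grundy value of a sum of independent games is the XOR of the component values.
Combined value = 0 XOR 6 = 6.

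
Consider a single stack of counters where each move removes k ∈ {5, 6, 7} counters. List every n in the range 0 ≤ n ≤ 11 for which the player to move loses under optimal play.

0, 1, 2, 3, 4

Build the Grundy sequence with g(k) = mex{g(k−s) : s ∈ {5, 6, 7}, s ≤ k}:
k:     0  1  2  3  4  5  6  7  8  9 10 11
g(k):  0  0  0  0  0  1  1  1  1  1  2  2
The P-positions (g = 0) in 0..11 are 0, 1, 2, 3, 4.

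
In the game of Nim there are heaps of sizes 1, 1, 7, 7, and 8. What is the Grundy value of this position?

8

Nim-sum: 1 XOR 1 XOR 7 XOR 7 XOR 8 = 8.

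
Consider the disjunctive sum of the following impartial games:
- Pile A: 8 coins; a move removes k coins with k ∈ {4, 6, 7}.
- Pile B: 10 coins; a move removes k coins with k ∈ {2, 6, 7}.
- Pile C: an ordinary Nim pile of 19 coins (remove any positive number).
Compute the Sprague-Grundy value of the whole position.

Grundy values for pile A (subtraction set {4, 6, 7}):
g(0) = mex{} = 0
g(1) = mex{} = 0
g(2) = mex{} = 0
g(3) = mex{} = 0
g(4) = mex{0} = 1
g(5) = mex{0} = 1
g(6) = mex{0} = 1
g(7) = mex{0} = 1
g(8) = mex{0,1} = 2
So g(8) = 2.
Grundy values for pile B (subtraction set {2, 6, 7}):
g(0) = mex{} = 0
g(1) = mex{} = 0
g(2) = mex{0} = 1
g(3) = mex{0} = 1
g(4) = mex{1} = 0
g(5) = mex{1} = 0
g(6) = mex{0} = 1
g(7) = mex{0} = 1
g(8) = mex{0,1} = 2
g(9) = mex{1} = 0
g(10) = mex{0,1,2} = 3
So g(10) = 3.
Pile C is a plain Nim pile of size 19, so its Grundy value is 19.
By the Sprague-Grundy theorem, the Grundy value of a sum of independent games is the XOR of the component values.
Combined value = 2 XOR 3 XOR 19 = 18.

18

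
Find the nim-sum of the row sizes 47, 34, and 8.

Nim-sum: 47 ⊕ 34 ⊕ 8 = 5.

5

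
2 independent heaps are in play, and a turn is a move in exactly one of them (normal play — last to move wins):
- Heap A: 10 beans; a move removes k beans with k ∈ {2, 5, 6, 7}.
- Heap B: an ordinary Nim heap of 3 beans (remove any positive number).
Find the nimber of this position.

Build the Grundy sequence for heap A with g(k) = mex{g(k−s) : s ∈ {2, 5, 6, 7}, s ≤ k}:
g(0) = mex{} = 0
g(1) = mex{} = 0
g(2) = mex{0} = 1
g(3) = mex{0} = 1
g(4) = mex{1} = 0
g(5) = mex{0,1} = 2
g(6) = mex{0} = 1
g(7) = mex{0,1,2} = 3
g(8) = mex{0,1} = 2
g(9) = mex{0,1,3} = 2
g(10) = mex{0,1,2} = 3
So g(10) = 3.
Heap B is a plain Nim heap of size 3, so its Grundy value is 3.
By the Sprague-Grundy theorem, the Grundy value of a sum of independent games is the XOR of the component values.
Combined value = 3 ⊕ 3 = 0.

0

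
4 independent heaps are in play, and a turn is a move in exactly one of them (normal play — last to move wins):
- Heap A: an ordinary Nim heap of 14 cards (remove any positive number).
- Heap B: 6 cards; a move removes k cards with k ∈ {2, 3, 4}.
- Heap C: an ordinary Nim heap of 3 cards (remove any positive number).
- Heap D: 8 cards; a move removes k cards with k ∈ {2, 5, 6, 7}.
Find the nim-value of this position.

Heap A is a plain Nim heap of size 14, so its Grundy value is 14.
Build the Grundy sequence for heap B with g(k) = mex{g(k−s) : s ∈ {2, 3, 4}, s ≤ k}:
g(0) = mex{} = 0
g(1) = mex{} = 0
g(2) = mex{0} = 1
g(3) = mex{0} = 1
g(4) = mex{0,1} = 2
g(5) = mex{0,1} = 2
g(6) = mex{1,2} = 0
So g(6) = 0.
Heap C is a plain Nim heap of size 3, so its Grundy value is 3.
Grundy values for heap D (subtraction set {2, 5, 6, 7}):
k:     0  1  2  3  4  5  6  7  8
g(k):  0  0  1  1  0  2  1  3  2
So g(8) = 2.
The value of a disjunctive sum is the nim-sum of the parts.
Combined value = 14 ⊕ 0 ⊕ 3 ⊕ 2 = 15.

15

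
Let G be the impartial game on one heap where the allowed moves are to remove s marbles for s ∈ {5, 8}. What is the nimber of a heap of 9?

1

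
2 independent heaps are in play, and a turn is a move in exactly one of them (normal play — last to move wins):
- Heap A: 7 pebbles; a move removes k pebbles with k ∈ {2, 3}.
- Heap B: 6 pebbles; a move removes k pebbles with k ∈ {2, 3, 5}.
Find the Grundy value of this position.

2

Build the Grundy sequence for heap A with g(k) = mex{g(k−s) : s ∈ {2, 3}, s ≤ k}:
k:     0  1  2  3  4  5  6  7
g(k):  0  0  1  1  2  0  0  1
So g(7) = 1.
Grundy values for heap B (subtraction set {2, 3, 5}):
g(0) = mex{} = 0
g(1) = mex{} = 0
g(2) = mex{0} = 1
g(3) = mex{0} = 1
g(4) = mex{0,1} = 2
g(5) = mex{0,1} = 2
g(6) = mex{0,1,2} = 3
So g(6) = 3.
The value of a disjunctive sum is the nim-sum of the parts.
Combined value = 1 XOR 3 = 2.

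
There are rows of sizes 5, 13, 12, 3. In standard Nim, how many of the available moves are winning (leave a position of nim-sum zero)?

3

Nim-sum: 5 ⊕ 13 ⊕ 12 ⊕ 3 = 7.
The overall nim-sum is X = 7. A row of size p has a winning move iff p XOR X < p (reduce it to p XOR X).
  5: 5 XOR 7 = 2 < 5 — winning move (to 2).
  13: 13 XOR 7 = 10 < 13 — winning move (to 10).
  12: 12 XOR 7 = 11 < 12 — winning move (to 11).
  3: 3 XOR 7 = 4 ≥ 3 — no move.
That gives 3 winning moves.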